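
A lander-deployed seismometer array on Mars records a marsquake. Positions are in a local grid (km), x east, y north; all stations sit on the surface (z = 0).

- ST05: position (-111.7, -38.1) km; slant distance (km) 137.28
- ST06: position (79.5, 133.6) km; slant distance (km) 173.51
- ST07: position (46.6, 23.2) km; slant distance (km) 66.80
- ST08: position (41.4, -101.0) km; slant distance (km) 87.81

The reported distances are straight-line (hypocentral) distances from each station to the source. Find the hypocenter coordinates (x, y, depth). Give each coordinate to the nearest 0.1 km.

Each station gives a sphere (x−x_i)² + (y−y_i)² + z² = d_i² (stations at z=0).
Subtracting the ST05 sphere from ST06 and ST07: z² cancels, leaving linear equations in x and y:
382.4 x + 343.4 y = -1019.21
316.6 x + 122.6 y = 3164.86
Solving: x ≈ 19.596, y ≈ -24.789 km (keep extra digits for the depth step; rounded: 19.6, -24.8).
Then from the ST05 sphere: z² = 137.28² − (x + 111.7)² − (y + 38.1)² with x = 19.596, y = -24.789, so z ≈ 37.815 ≈ 37.8 km.

x ≈ 19.6 km, y ≈ -24.8 km, depth ≈ 37.8 km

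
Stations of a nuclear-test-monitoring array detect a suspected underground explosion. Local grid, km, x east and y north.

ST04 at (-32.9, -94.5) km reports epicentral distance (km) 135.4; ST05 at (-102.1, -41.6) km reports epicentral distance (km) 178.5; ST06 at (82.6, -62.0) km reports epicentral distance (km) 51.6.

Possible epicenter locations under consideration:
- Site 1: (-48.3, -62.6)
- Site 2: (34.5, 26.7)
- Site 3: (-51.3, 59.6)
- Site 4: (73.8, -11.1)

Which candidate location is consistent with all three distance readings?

For each candidate, compare |candidate − station| to the reported distance:
Site 1: residuals ST04 100.0, ST05 120.7, ST06 79.3 → max 120.7 km
Site 2: residuals ST04 3.3, ST05 25.8, ST06 49.3 → max 49.3 km
Site 3: residuals ST04 19.8, ST05 65.3, ST06 129.3 → max 129.3 km
Site 4: residuals ST04 0.0, ST05 0.0, ST06 0.1 → max 0.1 km
Only Site 4 has all residuals ≈ 0.

Site 4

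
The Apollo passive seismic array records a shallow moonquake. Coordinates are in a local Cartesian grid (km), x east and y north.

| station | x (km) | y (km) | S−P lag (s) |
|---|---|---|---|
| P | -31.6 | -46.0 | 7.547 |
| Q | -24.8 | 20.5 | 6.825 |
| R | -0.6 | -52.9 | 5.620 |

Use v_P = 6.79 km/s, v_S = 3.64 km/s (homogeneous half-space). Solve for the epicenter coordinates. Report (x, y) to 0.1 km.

Distance from S−P lag: d = Δt · v_P v_S / (v_P − v_S) = Δt · (6.79·3.64)/(6.79−3.64) ≈ 7.8462·Δt.
So d_P = 59.22, d_Q = 53.55, d_R = 44.10 km.
Circle about each station: (x + 31.6)² + (y + 46.0)² = 59.22²; (x + 24.8)² + (y − 20.5)² = 53.55²; (x + 0.6)² + (y + 52.9)² = 44.10².
Subtracting the P equation from the Q and R equations removes the quadratic terms:
13.6 x + 133.0 y = -1439.86
62.0 x − 13.8 y = 1246.41
Solving the 2×2 system: x ≈ 17.3, y ≈ -12.6 km.
Check against P (with the unrounded x, y): √((x + 31.6)²+(y + 46.0)²) = 59.22 ≈ 59.22 km. ✓

17.3 km east, -12.6 km north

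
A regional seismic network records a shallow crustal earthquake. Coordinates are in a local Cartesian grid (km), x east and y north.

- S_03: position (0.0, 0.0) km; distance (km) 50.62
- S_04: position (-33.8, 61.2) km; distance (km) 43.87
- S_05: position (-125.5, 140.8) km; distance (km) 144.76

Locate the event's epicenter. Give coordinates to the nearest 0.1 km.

Circle about each station: x² + y² = 50.62²; (x + 33.8)² + (y − 61.2)² = 43.87²; (x + 125.5)² + (y − 140.8)² = 144.76².
Subtracting the S_03 equation from the S_04 and S_05 equations removes the quadratic terms:
-67.6 x + 122.4 y = 5525.69
-251.0 x + 281.6 y = 17181.82
Solving the 2×2 system: x ≈ -46.8, y ≈ 19.3 km.
Check against S_03 (with the unrounded x, y): √(x²+y²) = 50.63 ≈ 50.62 km. ✓

-46.8 km east, 19.3 km north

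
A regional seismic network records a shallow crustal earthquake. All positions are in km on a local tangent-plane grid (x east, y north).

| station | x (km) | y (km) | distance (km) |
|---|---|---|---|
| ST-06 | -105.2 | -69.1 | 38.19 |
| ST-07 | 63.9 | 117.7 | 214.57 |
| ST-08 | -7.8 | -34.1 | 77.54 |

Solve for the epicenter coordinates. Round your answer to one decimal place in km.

(-85.3, -36.5)

Circle about each station: (x + 105.2)² + (y + 69.1)² = 38.19²; (x − 63.9)² + (y − 117.7)² = 214.57²; (x + 7.8)² + (y + 34.1)² = 77.54².
Subtracting the ST-06 equation from the ST-07 and ST-08 equations removes the quadratic terms:
338.2 x + 373.6 y = -42487.16
194.8 x + 70.0 y = -19172.18
Solving the 2×2 system: x ≈ -85.3, y ≈ -36.5 km.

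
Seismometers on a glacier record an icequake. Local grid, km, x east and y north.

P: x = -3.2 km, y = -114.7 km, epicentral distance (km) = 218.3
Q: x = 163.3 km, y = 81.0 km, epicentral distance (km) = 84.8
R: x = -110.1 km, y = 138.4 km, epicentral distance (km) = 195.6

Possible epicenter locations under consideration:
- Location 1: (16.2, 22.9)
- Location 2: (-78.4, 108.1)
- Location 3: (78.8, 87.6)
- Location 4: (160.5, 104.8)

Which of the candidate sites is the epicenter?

For each candidate, compare |candidate − station| to the reported distance:
Location 1: residuals P 79.3, Q 73.4, R 24.5 → max 79.3 km
Location 2: residuals P 16.8, Q 158.4, R 151.7 → max 158.4 km
Location 3: residuals P 0.0, Q 0.0, R 0.0 → max 0.0 km
Location 4: residuals P 55.5, Q 60.8, R 77.1 → max 77.1 km
Only Location 3 has all residuals ≈ 0.

Location 3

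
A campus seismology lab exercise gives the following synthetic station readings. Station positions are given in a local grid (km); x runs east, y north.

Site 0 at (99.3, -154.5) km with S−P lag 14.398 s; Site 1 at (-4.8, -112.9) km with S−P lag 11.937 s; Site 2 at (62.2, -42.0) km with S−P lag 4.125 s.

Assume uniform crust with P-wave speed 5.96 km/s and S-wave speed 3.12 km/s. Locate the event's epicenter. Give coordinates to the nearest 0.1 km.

Distance from S−P lag: d = Δt · v_P v_S / (v_P − v_S) = Δt · (5.96·3.12)/(5.96−3.12) ≈ 6.5476·Δt.
So d_Site 0 = 94.27, d_Site 1 = 78.16, d_Site 2 = 27.01 km.
Circle about each station: (x − 99.3)² + (y + 154.5)² = 94.27²; (x + 4.8)² + (y + 112.9)² = 78.16²; (x − 62.2)² + (y + 42.0)² = 27.01².
Subtracting the Site 0 equation from the Site 1 and Site 2 equations removes the quadratic terms:
-208.2 x + 83.2 y = -18183.44
-74.2 x + 225.0 y = -19940.61
Solving the 2×2 system: x ≈ 59.8, y ≈ -68.9 km.
Check against Site 0 (with the unrounded x, y): √((x − 99.3)²+(y + 154.5)²) = 94.27 ≈ 94.27 km. ✓

x ≈ 59.8 km, y ≈ -68.9 km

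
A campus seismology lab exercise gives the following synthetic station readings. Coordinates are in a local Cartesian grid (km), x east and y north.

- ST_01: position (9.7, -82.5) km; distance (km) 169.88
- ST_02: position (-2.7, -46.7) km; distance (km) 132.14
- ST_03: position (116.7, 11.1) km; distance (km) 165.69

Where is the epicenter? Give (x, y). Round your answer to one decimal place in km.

x ≈ -33.1 km, y ≈ 81.9 km

Circle about each station: (x − 9.7)² + (y + 82.5)² = 169.88²; (x + 2.7)² + (y + 46.7)² = 132.14²; (x − 116.7)² + (y − 11.1)² = 165.69².
Subtracting pairs of circle equations eliminates x²+y² and gives linear equations (the radical axes):
-24.8 x + 71.6 y = 6686.07
214.0 x + 187.2 y = 8247.80
Solving the 2×2 system: x ≈ -33.1, y ≈ 81.9 km.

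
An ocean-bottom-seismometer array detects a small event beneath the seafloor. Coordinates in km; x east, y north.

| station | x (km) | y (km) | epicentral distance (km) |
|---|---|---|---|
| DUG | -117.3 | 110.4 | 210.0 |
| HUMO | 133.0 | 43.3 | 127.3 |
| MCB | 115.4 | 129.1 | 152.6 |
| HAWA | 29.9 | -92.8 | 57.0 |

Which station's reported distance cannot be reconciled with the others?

Solve using three stations at a time. Using DUG, HUMO, HAWA (subtract circle equations pairwise → linear system) gives (x, y) ≈ (33.3, -35.9).
Distances from that point to each station vs reported:
  DUG: calculated 210.0 vs reported 210.0 → residual 0.0 km
  HUMO: calculated 127.3 vs reported 127.3 → residual 0.0 km
  MCB: calculated 184.3 vs reported 152.6 → residual 31.7 km
  HAWA: calculated 57.0 vs reported 57.0 → residual 0.0 km
DUG, HUMO, HAWA are mutually consistent (residuals ≈ 0); MCB is off by 31.7 km.

MCB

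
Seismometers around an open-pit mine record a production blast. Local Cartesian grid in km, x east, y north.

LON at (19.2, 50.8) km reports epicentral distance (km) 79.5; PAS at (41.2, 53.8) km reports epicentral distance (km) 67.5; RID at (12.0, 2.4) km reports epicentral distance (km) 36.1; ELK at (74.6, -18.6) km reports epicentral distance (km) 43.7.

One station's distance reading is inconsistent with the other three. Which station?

Solve using three stations at a time. Using LON, RID, ELK (subtract circle equations pairwise → linear system) gives (x, y) ≈ (31.9, -27.7).
Distances from that point to each station vs reported:
  LON: calculated 79.5 vs reported 79.5 → residual 0.0 km
  PAS: calculated 82.0 vs reported 67.5 → residual 14.5 km
  RID: calculated 36.0 vs reported 36.1 → residual 0.1 km
  ELK: calculated 43.7 vs reported 43.7 → residual 0.0 km
LON, RID, ELK are mutually consistent (residuals ≈ 0); PAS is off by 14.5 km.

PAS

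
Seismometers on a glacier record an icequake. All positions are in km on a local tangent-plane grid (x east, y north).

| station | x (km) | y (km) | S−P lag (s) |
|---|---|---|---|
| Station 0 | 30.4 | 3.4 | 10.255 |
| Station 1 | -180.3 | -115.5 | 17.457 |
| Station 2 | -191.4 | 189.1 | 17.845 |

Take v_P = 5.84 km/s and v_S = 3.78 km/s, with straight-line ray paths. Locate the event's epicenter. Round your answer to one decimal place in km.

(-73.8, 38.3)

Distance from S−P lag: d = Δt · v_P v_S / (v_P − v_S) = Δt · (5.84·3.78)/(5.84−3.78) ≈ 10.7161·Δt.
So d_Station 0 = 109.89, d_Station 1 = 187.07, d_Station 2 = 191.23 km.
Circle about each station: (x − 30.4)² + (y − 3.4)² = 109.89²; (x + 180.3)² + (y + 115.5)² = 187.07²; (x + 191.4)² + (y − 189.1)² = 191.23².
Subtracting pairs of circle equations eliminates x²+y² and gives linear equations (the radical axes):
-421.4 x − 237.8 y = 21993.25
-443.6 x + 371.4 y = 46963.95
Solving the 2×2 system: x ≈ -73.8, y ≈ 38.3 km.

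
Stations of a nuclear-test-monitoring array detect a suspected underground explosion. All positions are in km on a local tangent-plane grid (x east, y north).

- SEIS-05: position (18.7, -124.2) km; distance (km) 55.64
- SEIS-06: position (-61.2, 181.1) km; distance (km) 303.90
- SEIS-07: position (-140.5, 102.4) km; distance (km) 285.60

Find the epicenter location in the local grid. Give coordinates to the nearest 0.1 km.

Circle about each station: (x − 18.7)² + (y + 124.2)² = 55.64²; (x + 61.2)² + (y − 181.1)² = 303.90²; (x + 140.5)² + (y − 102.4)² = 285.60².
Subtracting pairs of circle equations eliminates x²+y² and gives linear equations (the radical axes):
-159.8 x + 610.6 y = -68492.08
-318.4 x + 453.2 y = -64020.87
Solving the 2×2 system: x ≈ 66.0, y ≈ -94.9 km.
Check against SEIS-05 (with the unrounded x, y): √((x − 18.7)²+(y + 124.2)²) = 55.63 ≈ 55.64 km. ✓

66.0 km east, -94.9 km north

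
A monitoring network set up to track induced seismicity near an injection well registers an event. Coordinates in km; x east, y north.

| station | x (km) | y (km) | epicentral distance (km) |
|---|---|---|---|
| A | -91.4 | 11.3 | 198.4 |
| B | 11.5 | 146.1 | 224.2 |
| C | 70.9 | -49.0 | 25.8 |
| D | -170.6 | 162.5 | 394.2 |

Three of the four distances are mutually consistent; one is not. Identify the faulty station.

Solve using three stations at a time. Using A, B, C (subtract circle equations pairwise → linear system) gives (x, y) ≈ (92.6, -62.9).
Distances from that point to each station vs reported:
  A: calculated 198.4 vs reported 198.4 → residual 0.0 km
  B: calculated 224.2 vs reported 224.2 → residual 0.0 km
  C: calculated 25.8 vs reported 25.8 → residual 0.0 km
  D: calculated 346.5 vs reported 394.2 → residual 47.7 km
A, B, C are mutually consistent (residuals ≈ 0); D is off by 47.7 km.

D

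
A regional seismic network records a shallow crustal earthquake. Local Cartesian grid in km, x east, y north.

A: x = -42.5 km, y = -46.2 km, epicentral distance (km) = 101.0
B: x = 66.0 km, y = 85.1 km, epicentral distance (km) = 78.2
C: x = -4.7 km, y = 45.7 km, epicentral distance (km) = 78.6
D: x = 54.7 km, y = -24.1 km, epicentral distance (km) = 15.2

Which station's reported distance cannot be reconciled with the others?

B

Solve using three stations at a time. Using A, C, D (subtract circle equations pairwise → linear system) gives (x, y) ≈ (51.5, -9.3).
Distances from that point to each station vs reported:
  A: calculated 101.0 vs reported 101.0 → residual 0.0 km
  B: calculated 95.5 vs reported 78.2 → residual 17.3 km
  C: calculated 78.6 vs reported 78.6 → residual 0.0 km
  D: calculated 15.2 vs reported 15.2 → residual 0.0 km
A, C, D are mutually consistent (residuals ≈ 0); B is off by 17.3 km.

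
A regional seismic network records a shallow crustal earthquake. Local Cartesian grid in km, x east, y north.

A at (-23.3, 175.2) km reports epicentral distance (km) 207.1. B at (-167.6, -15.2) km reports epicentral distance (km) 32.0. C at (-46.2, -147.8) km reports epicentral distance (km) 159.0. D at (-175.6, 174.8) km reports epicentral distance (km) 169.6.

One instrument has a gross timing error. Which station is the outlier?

Solve using three stations at a time. Using A, B, D (subtract circle equations pairwise → linear system) gives (x, y) ≈ (-145.4, 7.9).
Distances from that point to each station vs reported:
  A: calculated 207.1 vs reported 207.1 → residual 0.0 km
  B: calculated 32.0 vs reported 32.0 → residual 0.0 km
  C: calculated 184.6 vs reported 159.0 → residual 25.6 km
  D: calculated 169.6 vs reported 169.6 → residual 0.0 km
A, B, D are mutually consistent (residuals ≈ 0); C is off by 25.6 km.

C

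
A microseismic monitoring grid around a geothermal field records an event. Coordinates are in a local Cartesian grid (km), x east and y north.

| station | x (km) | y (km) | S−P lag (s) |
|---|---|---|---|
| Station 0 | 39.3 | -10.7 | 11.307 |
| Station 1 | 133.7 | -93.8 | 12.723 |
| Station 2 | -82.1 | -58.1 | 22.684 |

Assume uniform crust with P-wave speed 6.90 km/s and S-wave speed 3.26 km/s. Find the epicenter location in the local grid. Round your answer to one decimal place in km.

(56.6, -78.4)

Distance from S−P lag: d = Δt · v_P v_S / (v_P − v_S) = Δt · (6.90·3.26)/(6.90−3.26) ≈ 6.1797·Δt.
So d_Station 0 = 69.87, d_Station 1 = 78.62, d_Station 2 = 140.18 km.
Circle about each station: (x − 39.3)² + (y + 10.7)² = 69.87²; (x − 133.7)² + (y + 93.8)² = 78.62²; (x + 82.1)² + (y + 58.1)² = 140.18².
Subtracting the Station 0 equation from the Station 1 and Station 2 equations removes the quadratic terms:
188.8 x − 166.2 y = 23715.86
-242.8 x − 94.8 y = -6311.58
Solving the 2×2 system: x ≈ 56.6, y ≈ -78.4 km.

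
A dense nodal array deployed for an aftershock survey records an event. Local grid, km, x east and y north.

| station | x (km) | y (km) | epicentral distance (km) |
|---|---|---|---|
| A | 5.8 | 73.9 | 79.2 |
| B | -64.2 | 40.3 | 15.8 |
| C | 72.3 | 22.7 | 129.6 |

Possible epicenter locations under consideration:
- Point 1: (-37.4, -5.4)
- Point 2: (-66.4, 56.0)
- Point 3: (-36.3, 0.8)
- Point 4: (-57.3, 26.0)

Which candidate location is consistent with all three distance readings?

Point 4

For each candidate, compare |candidate − station| to the reported distance:
Point 1: residuals A 11.1, B 37.2, C 16.4 → max 37.2 km
Point 2: residuals A 4.8, B 0.1, C 13.0 → max 13.0 km
Point 3: residuals A 5.2, B 32.6, C 18.8 → max 32.6 km
Point 4: residuals A 0.0, B 0.1, C 0.0 → max 0.1 km
Only Point 4 has all residuals ≈ 0.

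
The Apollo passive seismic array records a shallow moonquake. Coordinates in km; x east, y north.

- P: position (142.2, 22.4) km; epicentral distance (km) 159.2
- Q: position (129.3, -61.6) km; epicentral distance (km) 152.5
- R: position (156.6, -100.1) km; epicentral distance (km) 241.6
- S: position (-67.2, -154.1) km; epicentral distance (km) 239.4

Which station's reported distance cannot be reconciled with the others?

Q

Solve using three stations at a time. Using P, R, S (subtract circle equations pairwise → linear system) gives (x, y) ≈ (-7.0, 77.6).
Distances from that point to each station vs reported:
  P: calculated 159.1 vs reported 159.2 → residual 0.1 km
  Q: calculated 194.8 vs reported 152.5 → residual 42.3 km
  R: calculated 241.5 vs reported 241.6 → residual 0.1 km
  S: calculated 239.3 vs reported 239.4 → residual 0.1 km
P, R, S are mutually consistent (residuals ≈ 0); Q is off by 42.3 km.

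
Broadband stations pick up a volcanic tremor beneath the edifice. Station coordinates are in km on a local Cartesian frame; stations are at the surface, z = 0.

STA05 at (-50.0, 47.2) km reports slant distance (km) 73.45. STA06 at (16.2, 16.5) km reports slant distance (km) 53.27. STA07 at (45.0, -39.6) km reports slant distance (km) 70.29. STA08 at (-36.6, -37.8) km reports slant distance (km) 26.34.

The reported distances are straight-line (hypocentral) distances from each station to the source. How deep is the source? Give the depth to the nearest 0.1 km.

Each station gives a sphere (x−x_i)² + (y−y_i)² + z² = d_i² (stations at z=0).
Subtracting the STA05 sphere from STA06 and STA07: z² cancels, leaving linear equations in x and y:
132.4 x − 61.4 y = -1635.94
190.0 x − 173.6 y = -680.46
Solving: x ≈ -21.400, y ≈ -19.502 km (keep extra digits for the depth step; rounded: -21.4, -19.5).
Then from the STA05 sphere: z² = 73.45² − (x + 50.0)² − (y − 47.2)² with x = -21.400, y = -19.502, so z ≈ 11.304 ≈ 11.3 km.

z ≈ 11.3 km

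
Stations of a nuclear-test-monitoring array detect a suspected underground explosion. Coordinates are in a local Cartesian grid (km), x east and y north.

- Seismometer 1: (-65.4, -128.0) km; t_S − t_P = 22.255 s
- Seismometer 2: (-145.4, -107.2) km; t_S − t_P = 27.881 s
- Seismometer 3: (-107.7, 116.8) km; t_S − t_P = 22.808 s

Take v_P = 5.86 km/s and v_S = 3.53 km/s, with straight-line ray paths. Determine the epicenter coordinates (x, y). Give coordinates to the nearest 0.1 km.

(68.6, 17.2)

Distance from S−P lag: d = Δt · v_P v_S / (v_P − v_S) = Δt · (5.86·3.53)/(5.86−3.53) ≈ 8.8780·Δt.
So d_Seismometer 1 = 197.58, d_Seismometer 2 = 247.53, d_Seismometer 3 = 202.49 km.
Circle about each station: (x + 65.4)² + (y + 128.0)² = 197.58²; (x + 145.4)² + (y + 107.2)² = 247.53²; (x + 107.7)² + (y − 116.8)² = 202.49².
Subtracting the Seismometer 1 equation from the Seismometer 2 and Seismometer 3 equations removes the quadratic terms:
-160.0 x + 41.6 y = -10261.40
-84.6 x + 489.6 y = 2616.03
Solving the 2×2 system: x ≈ 68.6, y ≈ 17.2 km.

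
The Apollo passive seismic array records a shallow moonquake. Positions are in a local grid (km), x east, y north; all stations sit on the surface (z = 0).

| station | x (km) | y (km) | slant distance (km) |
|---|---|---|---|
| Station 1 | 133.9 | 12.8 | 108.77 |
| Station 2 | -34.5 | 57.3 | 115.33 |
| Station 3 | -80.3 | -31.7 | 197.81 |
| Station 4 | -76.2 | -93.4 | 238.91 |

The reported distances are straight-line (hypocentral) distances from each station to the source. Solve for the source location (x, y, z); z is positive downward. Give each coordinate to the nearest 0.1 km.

Each station gives a sphere (x−x_i)² + (y−y_i)² + z² = d_i² (stations at z=0).
Subtracting the Station 1 sphere from Station 2 and Station 3: z² cancels, leaving linear equations in x and y:
-336.8 x + 89.0 y = -15089.61
-428.4 x − 89.0 y = -37937.95
Solving: x ≈ 69.299, y ≈ 92.700 km (keep extra digits for the depth step; rounded: 69.3, 92.7).
Then from the Station 1 sphere: z² = 108.77² − (x − 133.9)² − (y − 12.8)² with x = 69.299, y = 92.700, so z ≈ 35.688 ≈ 35.7 km.

x ≈ 69.3 km, y ≈ 92.7 km, depth ≈ 35.7 km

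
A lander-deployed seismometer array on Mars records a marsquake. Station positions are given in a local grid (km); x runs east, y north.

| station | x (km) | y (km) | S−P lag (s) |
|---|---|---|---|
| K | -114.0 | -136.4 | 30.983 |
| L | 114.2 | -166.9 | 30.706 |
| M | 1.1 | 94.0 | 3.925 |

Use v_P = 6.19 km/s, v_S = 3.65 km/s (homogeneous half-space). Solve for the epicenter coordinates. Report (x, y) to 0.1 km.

36.0 km east, 94.8 km north

Distance from S−P lag: d = Δt · v_P v_S / (v_P − v_S) = Δt · (6.19·3.65)/(6.19−3.65) ≈ 8.8951·Δt.
So d_K = 275.60, d_L = 273.13, d_M = 34.91 km.
Circle about each station: (x + 114.0)² + (y + 136.4)² = 275.60²; (x − 114.2)² + (y + 166.9)² = 273.13²; (x − 1.1)² + (y − 94.0)² = 34.91².
Subtracting the K equation from the L and M equations removes the quadratic terms:
456.4 x − 61.0 y = 10651.65
230.2 x + 460.8 y = 51972.90
Solving the 2×2 system: x ≈ 36.0, y ≈ 94.8 km.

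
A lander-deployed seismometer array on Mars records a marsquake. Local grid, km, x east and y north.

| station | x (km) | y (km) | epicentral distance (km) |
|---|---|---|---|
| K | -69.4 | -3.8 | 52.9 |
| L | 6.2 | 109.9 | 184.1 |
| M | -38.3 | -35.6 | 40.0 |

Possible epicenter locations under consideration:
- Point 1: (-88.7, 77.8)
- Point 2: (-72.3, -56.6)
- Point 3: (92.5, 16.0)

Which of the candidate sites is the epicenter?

For each candidate, compare |candidate − station| to the reported distance:
Point 1: residuals K 31.0, L 83.9, M 84.1 → max 84.1 km
Point 2: residuals K 0.0, L 0.0, M 0.0 → max 0.0 km
Point 3: residuals K 110.2, L 56.6, M 100.6 → max 110.2 km
Only Point 2 has all residuals ≈ 0.

Point 2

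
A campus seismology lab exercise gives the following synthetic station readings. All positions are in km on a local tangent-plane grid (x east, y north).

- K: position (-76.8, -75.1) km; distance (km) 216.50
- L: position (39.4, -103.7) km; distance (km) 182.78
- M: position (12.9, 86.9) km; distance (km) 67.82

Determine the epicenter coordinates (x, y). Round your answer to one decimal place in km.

79.6 km east, 74.6 km north

Circle about each station: (x + 76.8)² + (y + 75.1)² = 216.50²; (x − 39.4)² + (y + 103.7)² = 182.78²; (x − 12.9)² + (y − 86.9)² = 67.82².
Subtracting pairs of circle equations eliminates x²+y² and gives linear equations (the radical axes):
232.4 x − 57.2 y = 14231.52
179.4 x + 324.0 y = 38452.47
Solving the 2×2 system: x ≈ 79.6, y ≈ 74.6 km.
Check against K (with the unrounded x, y): √((x + 76.8)²+(y + 75.1)²) = 216.50 ≈ 216.50 km. ✓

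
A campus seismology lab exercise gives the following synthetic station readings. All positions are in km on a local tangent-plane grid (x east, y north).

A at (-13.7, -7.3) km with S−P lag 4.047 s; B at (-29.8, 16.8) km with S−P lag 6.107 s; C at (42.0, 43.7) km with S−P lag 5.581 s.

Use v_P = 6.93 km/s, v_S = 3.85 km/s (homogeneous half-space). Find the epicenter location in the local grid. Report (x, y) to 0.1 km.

Distance from S−P lag: d = Δt · v_P v_S / (v_P − v_S) = Δt · (6.93·3.85)/(6.93−3.85) ≈ 8.6625·Δt.
So d_A = 35.06, d_B = 52.90, d_C = 48.35 km.
Circle about each station: (x + 13.7)² + (y + 7.3)² = 35.06²; (x + 29.8)² + (y − 16.8)² = 52.90²; (x − 42.0)² + (y − 43.7)² = 48.35².
Subtracting pairs of circle equations eliminates x²+y² and gives linear equations (the radical axes):
-32.2 x + 48.2 y = -639.91
111.4 x + 102.0 y = 2324.19
Solving the 2×2 system: x ≈ 20.5, y ≈ 0.4 km.
Check against A (with the unrounded x, y): √((x + 13.7)²+(y + 7.3)²) = 35.05 ≈ 35.06 km. ✓

20.5 km east, 0.4 km north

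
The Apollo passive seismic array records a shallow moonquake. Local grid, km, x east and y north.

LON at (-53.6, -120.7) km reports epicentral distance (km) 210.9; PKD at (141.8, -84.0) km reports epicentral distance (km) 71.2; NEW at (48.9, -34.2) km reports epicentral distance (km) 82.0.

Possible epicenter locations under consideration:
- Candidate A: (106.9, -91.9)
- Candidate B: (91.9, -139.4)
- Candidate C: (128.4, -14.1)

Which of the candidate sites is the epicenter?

For each candidate, compare |candidate − station| to the reported distance:
Candidate A: residuals LON 47.8, PKD 35.4, NEW 0.2 → max 47.8 km
Candidate B: residuals LON 64.2, PKD 3.4, NEW 31.6 → max 64.2 km
Candidate C: residuals LON 0.0, PKD 0.0, NEW 0.0 → max 0.0 km
Only Candidate C has all residuals ≈ 0.

Candidate C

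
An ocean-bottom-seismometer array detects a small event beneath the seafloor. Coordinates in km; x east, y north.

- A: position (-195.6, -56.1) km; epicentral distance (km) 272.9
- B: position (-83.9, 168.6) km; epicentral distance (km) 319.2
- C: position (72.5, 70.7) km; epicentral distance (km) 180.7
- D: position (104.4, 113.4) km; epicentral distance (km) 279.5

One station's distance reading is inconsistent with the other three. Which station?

D

Solve using three stations at a time. Using A, B, C (subtract circle equations pairwise → linear system) gives (x, y) ≈ (71.9, -110.0).
Distances from that point to each station vs reported:
  A: calculated 272.9 vs reported 272.9 → residual 0.0 km
  B: calculated 319.2 vs reported 319.2 → residual 0.0 km
  C: calculated 180.7 vs reported 180.7 → residual 0.0 km
  D: calculated 225.7 vs reported 279.5 → residual 53.8 km
A, B, C are mutually consistent (residuals ≈ 0); D is off by 53.8 km.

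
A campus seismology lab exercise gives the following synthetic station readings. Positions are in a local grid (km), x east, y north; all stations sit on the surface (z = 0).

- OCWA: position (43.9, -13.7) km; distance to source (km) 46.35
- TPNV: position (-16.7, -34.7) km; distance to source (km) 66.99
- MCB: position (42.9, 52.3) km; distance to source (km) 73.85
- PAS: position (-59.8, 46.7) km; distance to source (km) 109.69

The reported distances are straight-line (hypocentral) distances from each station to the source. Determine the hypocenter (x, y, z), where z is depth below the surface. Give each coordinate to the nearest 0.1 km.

x ≈ 26.6 km, y ≈ -6.0 km, depth ≈ 42.3 km

Each station gives a sphere (x−x_i)² + (y−y_i)² + z² = d_i² (stations at z=0).
Subtracting the OCWA sphere from TPNV and MCB: z² cancels, leaving linear equations in x and y:
-121.2 x − 42.0 y = -2971.26
-2.0 x + 132.0 y = -844.70
Solving: x ≈ 26.593, y ≈ -5.996 km (keep extra digits for the depth step; rounded: 26.6, -6.0).
Then from the OCWA sphere: z² = 46.35² − (x − 43.9)² − (y + 13.7)² with x = 26.593, y = -5.996, so z ≈ 42.302 ≈ 42.3 km.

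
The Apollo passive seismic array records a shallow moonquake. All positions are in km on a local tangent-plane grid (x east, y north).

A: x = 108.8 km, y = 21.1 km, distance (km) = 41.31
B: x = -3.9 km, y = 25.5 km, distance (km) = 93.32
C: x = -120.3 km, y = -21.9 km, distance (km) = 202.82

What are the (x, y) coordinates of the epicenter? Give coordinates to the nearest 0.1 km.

82.2 km east, -10.5 km north

Circle about each station: (x − 108.8)² + (y − 21.1)² = 41.31²; (x + 3.9)² + (y − 25.5)² = 93.32²; (x + 120.3)² + (y + 21.9)² = 202.82².
Subtracting pairs of circle equations eliminates x²+y² and gives linear equations (the radical axes):
-225.4 x + 8.8 y = -18619.30
-458.2 x − 86.0 y = -36760.39
Solving the 2×2 system: x ≈ 82.2, y ≈ -10.5 km.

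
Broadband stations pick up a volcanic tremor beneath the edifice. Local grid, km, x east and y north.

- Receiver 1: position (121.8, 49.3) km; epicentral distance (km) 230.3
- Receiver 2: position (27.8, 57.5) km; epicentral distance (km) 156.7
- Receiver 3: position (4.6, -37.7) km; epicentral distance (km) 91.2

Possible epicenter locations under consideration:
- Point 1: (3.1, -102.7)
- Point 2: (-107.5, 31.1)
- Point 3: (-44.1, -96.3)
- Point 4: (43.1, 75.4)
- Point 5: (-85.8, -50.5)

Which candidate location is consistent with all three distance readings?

Point 5

For each candidate, compare |candidate − station| to the reported distance:
Point 1: residuals Receiver 1 37.4, Receiver 2 5.4, Receiver 3 26.2 → max 37.4 km
Point 2: residuals Receiver 1 0.3, Receiver 2 18.8, Receiver 3 40.3 → max 40.3 km
Point 3: residuals Receiver 1 9.6, Receiver 2 13.1, Receiver 3 15.0 → max 15.0 km
Point 4: residuals Receiver 1 147.4, Receiver 2 133.2, Receiver 3 28.3 → max 147.4 km
Point 5: residuals Receiver 1 0.0, Receiver 2 0.0, Receiver 3 0.1 → max 0.1 km
Only Point 5 has all residuals ≈ 0.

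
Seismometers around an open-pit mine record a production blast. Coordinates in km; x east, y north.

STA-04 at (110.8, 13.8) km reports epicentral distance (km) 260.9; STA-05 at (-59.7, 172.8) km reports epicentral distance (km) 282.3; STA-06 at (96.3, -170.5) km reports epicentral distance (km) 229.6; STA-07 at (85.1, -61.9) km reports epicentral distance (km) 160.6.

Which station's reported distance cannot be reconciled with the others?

STA-07

Solve using three stations at a time. Using STA-04, STA-05, STA-06 (subtract circle equations pairwise → linear system) gives (x, y) ≈ (-122.7, -102.2).
Distances from that point to each station vs reported:
  STA-04: calculated 260.7 vs reported 260.9 → residual 0.2 km
  STA-05: calculated 282.1 vs reported 282.3 → residual 0.2 km
  STA-06: calculated 229.4 vs reported 229.6 → residual 0.2 km
  STA-07: calculated 211.6 vs reported 160.6 → residual 51.0 km
STA-04, STA-05, STA-06 are mutually consistent (residuals ≈ 0); STA-07 is off by 51.0 km.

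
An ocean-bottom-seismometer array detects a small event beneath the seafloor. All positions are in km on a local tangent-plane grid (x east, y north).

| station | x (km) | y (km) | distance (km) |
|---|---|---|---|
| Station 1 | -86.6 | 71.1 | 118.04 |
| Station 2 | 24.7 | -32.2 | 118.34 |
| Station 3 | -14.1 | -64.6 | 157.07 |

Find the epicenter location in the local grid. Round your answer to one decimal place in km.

Circle about each station: (x + 86.6)² + (y − 71.1)² = 118.04²; (x − 24.7)² + (y + 32.2)² = 118.34²; (x + 14.1)² + (y + 64.6)² = 157.07².
Subtracting the Station 1 equation from the Station 2 and Station 3 equations removes the quadratic terms:
222.6 x − 206.6 y = -10978.75
145.0 x − 271.4 y = -18920.34
Solving the 2×2 system: x ≈ 30.5, y ≈ 86.0 km.

x ≈ 30.5 km, y ≈ 86.0 km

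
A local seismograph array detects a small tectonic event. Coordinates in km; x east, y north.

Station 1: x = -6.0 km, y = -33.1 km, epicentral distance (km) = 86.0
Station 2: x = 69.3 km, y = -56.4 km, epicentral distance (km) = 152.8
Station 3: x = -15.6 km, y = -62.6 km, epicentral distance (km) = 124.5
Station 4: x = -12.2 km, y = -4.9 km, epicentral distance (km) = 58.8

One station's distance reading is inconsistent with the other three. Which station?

Station 3

Solve using three stations at a time. Using Station 1, Station 2, Station 4 (subtract circle equations pairwise → linear system) gives (x, y) ≈ (-47.3, 42.4).
Distances from that point to each station vs reported:
  Station 1: calculated 86.1 vs reported 86.0 → residual 0.1 km
  Station 2: calculated 152.8 vs reported 152.8 → residual 0.0 km
  Station 3: calculated 109.7 vs reported 124.5 → residual 14.8 km
  Station 4: calculated 58.9 vs reported 58.8 → residual 0.1 km
Station 1, Station 2, Station 4 are mutually consistent (residuals ≈ 0); Station 3 is off by 14.8 km.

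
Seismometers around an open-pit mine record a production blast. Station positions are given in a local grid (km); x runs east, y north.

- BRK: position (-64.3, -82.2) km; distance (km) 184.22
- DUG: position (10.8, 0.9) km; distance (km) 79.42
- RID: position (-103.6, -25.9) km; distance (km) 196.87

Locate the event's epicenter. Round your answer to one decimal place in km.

x ≈ 87.2 km, y ≈ 22.6 km

Circle about each station: (x + 64.3)² + (y + 82.2)² = 184.22²; (x − 10.8)² + (y − 0.9)² = 79.42²; (x + 103.6)² + (y + 25.9)² = 196.87².
Subtracting the BRK equation from the DUG and RID equations removes the quadratic terms:
150.2 x + 166.2 y = 16855.59
-78.6 x + 112.6 y = -4308.35
Solving the 2×2 system: x ≈ 87.2, y ≈ 22.6 km.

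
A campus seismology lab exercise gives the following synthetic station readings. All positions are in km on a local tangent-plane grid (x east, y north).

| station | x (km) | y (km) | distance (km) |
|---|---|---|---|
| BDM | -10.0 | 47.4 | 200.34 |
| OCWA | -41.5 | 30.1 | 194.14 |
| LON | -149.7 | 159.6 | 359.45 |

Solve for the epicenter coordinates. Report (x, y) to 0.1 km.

x ≈ 37.6 km, y ≈ -147.2 km

Circle about each station: (x + 10.0)² + (y − 47.4)² = 200.34²; (x + 41.5)² + (y − 30.1)² = 194.14²; (x + 149.7)² + (y − 159.6)² = 359.45².
Subtracting pairs of circle equations eliminates x²+y² and gives linear equations (the radical axes):
-63.0 x − 34.6 y = 2727.28
-279.4 x + 224.4 y = -43532.70
Solving the 2×2 system: x ≈ 37.6, y ≈ -147.2 km.
Check against BDM (with the unrounded x, y): √((x + 10.0)²+(y − 47.4)²) = 200.35 ≈ 200.34 km. ✓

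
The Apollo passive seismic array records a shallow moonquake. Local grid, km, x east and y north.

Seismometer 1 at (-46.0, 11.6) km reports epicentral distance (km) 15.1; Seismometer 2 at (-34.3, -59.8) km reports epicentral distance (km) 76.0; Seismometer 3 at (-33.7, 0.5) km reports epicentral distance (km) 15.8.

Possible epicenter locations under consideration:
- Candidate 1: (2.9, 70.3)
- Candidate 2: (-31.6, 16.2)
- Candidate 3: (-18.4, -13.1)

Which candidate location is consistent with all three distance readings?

For each candidate, compare |candidate − station| to the reported distance:
Candidate 1: residuals Seismometer 1 61.3, Seismometer 2 59.3, Seismometer 3 63.0 → max 63.0 km
Candidate 2: residuals Seismometer 1 0.0, Seismometer 2 0.0, Seismometer 3 0.0 → max 0.0 km
Candidate 3: residuals Seismometer 1 21.9, Seismometer 2 26.7, Seismometer 3 4.7 → max 26.7 km
Only Candidate 2 has all residuals ≈ 0.

Candidate 2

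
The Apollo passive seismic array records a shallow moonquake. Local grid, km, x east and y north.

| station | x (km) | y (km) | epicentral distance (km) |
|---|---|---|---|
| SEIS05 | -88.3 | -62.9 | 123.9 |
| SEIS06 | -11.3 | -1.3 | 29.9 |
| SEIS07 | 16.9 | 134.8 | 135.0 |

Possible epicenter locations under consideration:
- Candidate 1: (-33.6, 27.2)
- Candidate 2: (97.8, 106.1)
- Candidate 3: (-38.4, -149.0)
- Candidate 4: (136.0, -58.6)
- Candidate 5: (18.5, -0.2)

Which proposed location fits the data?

Candidate 5

For each candidate, compare |candidate − station| to the reported distance:
Candidate 1: residuals SEIS05 18.5, SEIS06 6.3, SEIS07 16.1 → max 18.5 km
Candidate 2: residuals SEIS05 127.5, SEIS06 123.2, SEIS07 49.2 → max 127.5 km
Candidate 3: residuals SEIS05 24.4, SEIS06 120.3, SEIS07 154.1 → max 154.1 km
Candidate 4: residuals SEIS05 100.4, SEIS06 128.2, SEIS07 92.1 → max 128.2 km
Candidate 5: residuals SEIS05 0.1, SEIS06 0.1, SEIS07 0.0 → max 0.1 km
Only Candidate 5 has all residuals ≈ 0.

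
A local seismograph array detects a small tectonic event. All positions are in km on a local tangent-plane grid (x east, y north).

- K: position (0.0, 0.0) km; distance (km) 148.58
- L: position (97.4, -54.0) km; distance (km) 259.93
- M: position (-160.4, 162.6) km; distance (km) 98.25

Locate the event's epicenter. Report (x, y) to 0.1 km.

-131.8 km east, 68.6 km north

Circle about each station: x² + y² = 148.58²; (x − 97.4)² + (y + 54.0)² = 259.93²; (x + 160.4)² + (y − 162.6)² = 98.25².
Subtracting pairs of circle equations eliminates x²+y² and gives linear equations (the radical axes):
194.8 x − 108.0 y = -33084.83
-320.8 x + 325.2 y = 64589.87
Solving the 2×2 system: x ≈ -131.8, y ≈ 68.6 km.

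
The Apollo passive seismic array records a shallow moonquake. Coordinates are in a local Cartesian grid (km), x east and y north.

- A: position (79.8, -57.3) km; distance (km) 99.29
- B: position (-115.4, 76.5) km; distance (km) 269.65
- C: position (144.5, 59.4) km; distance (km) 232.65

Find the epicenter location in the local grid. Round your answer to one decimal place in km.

Circle about each station: (x − 79.8)² + (y + 57.3)² = 99.29²; (x + 115.4)² + (y − 76.5)² = 269.65²; (x − 144.5)² + (y − 59.4)² = 232.65².
Subtracting the A equation from the B and C equations removes the quadratic terms:
-390.4 x + 267.6 y = -53334.54
129.4 x + 233.4 y = -29510.24
Solving the 2×2 system: x ≈ 36.2, y ≈ -146.5 km.
Check against A (with the unrounded x, y): √((x − 79.8)²+(y + 57.3)²) = 99.29 ≈ 99.29 km. ✓

(36.2, -146.5)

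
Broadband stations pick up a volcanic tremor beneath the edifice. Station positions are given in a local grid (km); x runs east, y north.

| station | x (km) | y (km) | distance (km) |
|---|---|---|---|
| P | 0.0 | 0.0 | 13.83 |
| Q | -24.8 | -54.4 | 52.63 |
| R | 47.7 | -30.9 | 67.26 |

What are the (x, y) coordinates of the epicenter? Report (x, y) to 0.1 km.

Circle about each station: x² + y² = 13.83²; (x + 24.8)² + (y + 54.4)² = 52.63²; (x − 47.7)² + (y + 30.9)² = 67.26².
Subtracting pairs of circle equations eliminates x²+y² and gives linear equations (the radical axes):
-49.6 x − 108.8 y = 995.75
95.4 x − 61.8 y = -1102.54
Solving the 2×2 system: x ≈ -13.5, y ≈ -3.0 km.
Check against P (with the unrounded x, y): √(x²+y²) = 13.83 ≈ 13.83 km. ✓

-13.5 km east, -3.0 km north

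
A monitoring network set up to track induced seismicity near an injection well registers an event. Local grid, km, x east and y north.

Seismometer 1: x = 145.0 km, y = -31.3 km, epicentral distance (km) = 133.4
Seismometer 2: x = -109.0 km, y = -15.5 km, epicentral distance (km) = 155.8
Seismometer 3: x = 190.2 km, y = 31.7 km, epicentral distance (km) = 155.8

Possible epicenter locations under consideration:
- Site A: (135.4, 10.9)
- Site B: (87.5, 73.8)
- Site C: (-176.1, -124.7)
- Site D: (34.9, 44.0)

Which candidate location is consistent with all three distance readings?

Site D

For each candidate, compare |candidate − station| to the reported distance:
Site A: residuals Seismometer 1 90.1, Seismometer 2 90.0, Seismometer 3 97.2 → max 97.2 km
Site B: residuals Seismometer 1 13.6, Seismometer 2 60.0, Seismometer 3 44.8 → max 60.0 km
Site C: residuals Seismometer 1 201.0, Seismometer 2 27.6, Seismometer 3 242.5 → max 242.5 km
Site D: residuals Seismometer 1 0.0, Seismometer 2 0.1, Seismometer 3 0.0 → max 0.1 km
Only Site D has all residuals ≈ 0.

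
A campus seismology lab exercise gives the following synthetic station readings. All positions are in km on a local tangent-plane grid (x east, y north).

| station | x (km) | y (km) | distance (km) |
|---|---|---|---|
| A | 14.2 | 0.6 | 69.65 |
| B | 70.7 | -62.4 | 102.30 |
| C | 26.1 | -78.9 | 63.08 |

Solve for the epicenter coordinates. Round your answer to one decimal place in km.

Circle about each station: (x − 14.2)² + (y − 0.6)² = 69.65²; (x − 70.7)² + (y + 62.4)² = 102.30²; (x − 26.1)² + (y + 78.9)² = 63.08².
Subtracting the A equation from the B and C equations removes the quadratic terms:
113.0 x − 126.0 y = 3076.08
23.8 x − 159.0 y = 7576.46
Solving the 2×2 system: x ≈ -31.1, y ≈ -52.3 km.
Check against A (with the unrounded x, y): √((x − 14.2)²+(y − 0.6)²) = 69.65 ≈ 69.65 km. ✓

(-31.1, -52.3)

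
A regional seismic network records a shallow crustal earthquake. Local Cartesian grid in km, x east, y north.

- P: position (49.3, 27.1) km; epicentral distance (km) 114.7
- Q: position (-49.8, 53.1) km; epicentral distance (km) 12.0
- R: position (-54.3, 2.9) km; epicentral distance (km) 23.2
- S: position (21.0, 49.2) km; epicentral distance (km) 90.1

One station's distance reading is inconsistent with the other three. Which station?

Solve using three stations at a time. Using P, R, S (subtract circle equations pairwise → linear system) gives (x, y) ≈ (-65.4, 23.4).
Distances from that point to each station vs reported:
  P: calculated 114.7 vs reported 114.7 → residual 0.0 km
  Q: calculated 33.5 vs reported 12.0 → residual 21.5 km
  R: calculated 23.3 vs reported 23.2 → residual 0.1 km
  S: calculated 90.1 vs reported 90.1 → residual 0.0 km
P, R, S are mutually consistent (residuals ≈ 0); Q is off by 21.5 km.

Q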